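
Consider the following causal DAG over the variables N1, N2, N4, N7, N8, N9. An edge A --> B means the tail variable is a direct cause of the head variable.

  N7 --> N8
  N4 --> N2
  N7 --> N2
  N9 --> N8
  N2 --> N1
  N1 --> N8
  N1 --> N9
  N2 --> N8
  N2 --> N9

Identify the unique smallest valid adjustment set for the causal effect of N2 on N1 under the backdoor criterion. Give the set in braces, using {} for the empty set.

Variables eligible for adjustment (non-descendants of N2, excluding N2 and N1): {N4, N7}.
Backdoor paths from N2 to N1:
  P1: N2 <- N7 -> N8 <- N1
  P2: N2 <- N7 -> N8 <- N9 <- N1
Each backdoor path contains an unconditioned collider, so every path is already blocked with the empty conditioning set:
  P1: blocked at collider N8 (neither it nor any descendant is in the conditioning set).
  P2: blocked at collider N8 (neither it nor any descendant is in the conditioning set).
The empty set is therefore the unique smallest valid set.

{}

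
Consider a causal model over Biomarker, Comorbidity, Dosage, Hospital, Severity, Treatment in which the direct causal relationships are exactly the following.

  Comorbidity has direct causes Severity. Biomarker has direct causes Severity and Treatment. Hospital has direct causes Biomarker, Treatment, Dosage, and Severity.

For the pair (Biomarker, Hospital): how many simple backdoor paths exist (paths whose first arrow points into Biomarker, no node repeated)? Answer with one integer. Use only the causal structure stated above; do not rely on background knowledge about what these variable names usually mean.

A backdoor path from Biomarker to Hospital is any simple undirected path whose first edge points into Biomarker (i.e. leaves Biomarker via a parent).
Parents of Biomarker: {Severity, Treatment}.
Enumerating:
  P1: Biomarker <- Severity -> Hospital
  P2: Biomarker <- Treatment -> Hospital
That exhausts the simple backdoor paths. Count: 2.

2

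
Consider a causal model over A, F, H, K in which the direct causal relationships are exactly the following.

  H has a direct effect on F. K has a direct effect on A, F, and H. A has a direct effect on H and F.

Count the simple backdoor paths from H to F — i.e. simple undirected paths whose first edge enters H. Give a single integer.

A backdoor path from H to F is any simple undirected path whose first edge points into H (i.e. leaves H via a parent).
Parents of H: {A, K}.
Enumerating:
  P1: H <- K -> A -> F
  P2: H <- K -> F
  P3: H <- A <- K -> F
  P4: H <- A -> F
That exhausts the simple backdoor paths. Count: 4.

4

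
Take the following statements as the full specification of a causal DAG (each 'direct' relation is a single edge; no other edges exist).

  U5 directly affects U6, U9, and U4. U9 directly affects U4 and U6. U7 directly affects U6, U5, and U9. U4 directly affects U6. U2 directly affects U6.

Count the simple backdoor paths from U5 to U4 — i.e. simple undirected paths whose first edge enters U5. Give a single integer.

4

A backdoor path from U5 to U4 is any simple undirected path whose first edge points into U5 (i.e. leaves U5 via a parent).
Parents of U5: {U7}.
Enumerating:
  P1: U5 <- U7 -> U9 -> U4
  P2: U5 <- U7 -> U9 -> U6 <- U4
  P3: U5 <- U7 -> U6 <- U9 -> U4
  P4: U5 <- U7 -> U6 <- U4
That exhausts the simple backdoor paths. Count: 4.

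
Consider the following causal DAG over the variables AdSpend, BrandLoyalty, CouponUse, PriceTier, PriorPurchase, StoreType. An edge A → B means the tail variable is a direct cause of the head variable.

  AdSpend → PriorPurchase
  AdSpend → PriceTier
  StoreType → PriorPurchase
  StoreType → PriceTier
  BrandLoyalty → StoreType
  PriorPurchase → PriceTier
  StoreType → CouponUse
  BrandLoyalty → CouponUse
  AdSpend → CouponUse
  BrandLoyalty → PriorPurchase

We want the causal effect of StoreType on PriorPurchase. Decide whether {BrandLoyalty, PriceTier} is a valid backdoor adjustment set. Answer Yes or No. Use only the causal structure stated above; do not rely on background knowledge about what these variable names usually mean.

Backdoor paths from StoreType to PriorPurchase (paths whose first edge points into StoreType):
  P1: StoreType <- BrandLoyalty -> PriorPurchase
  P2: StoreType <- BrandLoyalty -> CouponUse <- AdSpend -> PriorPurchase
  P3: StoreType <- BrandLoyalty -> CouponUse <- AdSpend -> PriceTier <- PriorPurchase
Condition 1 (no descendant of StoreType in the set): FAILS — PriceTier is a descendant of StoreType.
Condition 2 (every backdoor path blocked by {BrandLoyalty, PriceTier}):
  P1: blocked at fork node BrandLoyalty ∈ conditioning set.
  P2: blocked at fork node BrandLoyalty ∈ conditioning set.
  P3: blocked at fork node BrandLoyalty ∈ conditioning set.
{BrandLoyalty, PriceTier} does not satisfy the backdoor criterion.

No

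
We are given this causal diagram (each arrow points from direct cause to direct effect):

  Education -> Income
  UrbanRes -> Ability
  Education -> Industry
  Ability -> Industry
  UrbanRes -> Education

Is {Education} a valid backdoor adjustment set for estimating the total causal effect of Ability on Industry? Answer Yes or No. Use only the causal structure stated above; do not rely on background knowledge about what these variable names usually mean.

Yes

Backdoor paths from Ability to Industry (paths whose first edge points into Ability):
  P1: Ability <- UrbanRes -> Education -> Industry
Condition 1 (no descendant of Ability in the set): holds — descendants of Ability are {Industry}; none are in {Education}.
Condition 2 (every backdoor path blocked by {Education}):
  P1: blocked at chain node Education ∈ conditioning set.
{Education} satisfies the backdoor criterion.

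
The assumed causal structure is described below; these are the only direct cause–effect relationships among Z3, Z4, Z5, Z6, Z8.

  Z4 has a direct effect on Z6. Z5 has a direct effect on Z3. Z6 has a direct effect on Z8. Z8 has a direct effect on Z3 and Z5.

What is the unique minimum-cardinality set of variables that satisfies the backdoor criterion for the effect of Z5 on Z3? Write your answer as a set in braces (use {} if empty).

{Z8}

Variables eligible for adjustment (non-descendants of Z5, excluding Z5 and Z3): {Z4, Z6, Z8}.
Backdoor paths from Z5 to Z3:
  P1: Z5 <- Z8 -> Z3
The empty set is not sufficient: P1 (Z5 <- Z8 -> Z3) has no collider blocking it and no conditioned non-collider, so it is open.
Try {Z8}:
  P1: blocked at fork node Z8 ∈ conditioning set.
{Z8} contains no descendant of Z5 and blocks every backdoor path.
No other singleton works — e.g. {Z4} leaves P1 open — so {Z8} is the unique smallest valid adjustment set.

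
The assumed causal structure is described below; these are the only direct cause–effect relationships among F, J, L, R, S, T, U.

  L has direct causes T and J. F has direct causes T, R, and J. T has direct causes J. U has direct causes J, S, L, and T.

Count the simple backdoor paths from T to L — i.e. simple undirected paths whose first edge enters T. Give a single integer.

A backdoor path from T to L is any simple undirected path whose first edge points into T (i.e. leaves T via a parent).
Parents of T: {J}.
Enumerating:
  P1: T <- J -> L
  P2: T <- J -> U <- L
That exhausts the simple backdoor paths. Count: 2.

2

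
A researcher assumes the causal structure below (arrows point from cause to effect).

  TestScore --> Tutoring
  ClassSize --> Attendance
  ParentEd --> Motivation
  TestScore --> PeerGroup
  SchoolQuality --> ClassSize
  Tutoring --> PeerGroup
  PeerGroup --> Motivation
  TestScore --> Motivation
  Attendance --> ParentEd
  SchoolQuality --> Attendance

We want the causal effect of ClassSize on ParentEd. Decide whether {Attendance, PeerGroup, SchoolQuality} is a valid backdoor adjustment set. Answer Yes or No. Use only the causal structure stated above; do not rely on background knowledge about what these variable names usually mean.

No

Backdoor paths from ClassSize to ParentEd (paths whose first edge points into ClassSize):
  P1: ClassSize <- SchoolQuality -> Attendance -> ParentEd
Condition 1 (no descendant of ClassSize in the set): FAILS — Attendance is a descendant of ClassSize.
Condition 2 (every backdoor path blocked by {Attendance, PeerGroup, SchoolQuality}):
  P1: blocked at fork node SchoolQuality ∈ conditioning set.
{Attendance, PeerGroup, SchoolQuality} does not satisfy the backdoor criterion.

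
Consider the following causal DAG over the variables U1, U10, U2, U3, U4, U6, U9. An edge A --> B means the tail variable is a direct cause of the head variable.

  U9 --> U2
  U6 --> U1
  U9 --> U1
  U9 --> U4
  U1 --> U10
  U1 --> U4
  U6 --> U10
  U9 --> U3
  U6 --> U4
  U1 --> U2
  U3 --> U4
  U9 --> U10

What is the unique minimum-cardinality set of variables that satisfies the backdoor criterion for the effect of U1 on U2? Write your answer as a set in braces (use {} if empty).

Variables eligible for adjustment (non-descendants of U1, excluding U1 and U2): {U3, U6, U9}.
Backdoor paths from U1 to U2:
  P1: U1 <- U6 -> U4 <- U9 -> U2
  P2: U1 <- U6 -> U4 <- U3 <- U9 -> U2
  P3: U1 <- U6 -> U10 <- U9 -> U2
  P4: U1 <- U9 -> U2
The empty set is not sufficient: P4 (U1 <- U9 -> U2) has no collider blocking it and no conditioned non-collider, so it is open.
Try {U9}:
  P1: blocked at collider U4 (neither it nor any descendant is in the conditioning set).
  P2: blocked at collider U4 (neither it nor any descendant is in the conditioning set).
  P3: blocked at collider U10 (neither it nor any descendant is in the conditioning set).
  P4: blocked at fork node U9 ∈ conditioning set.
{U9} contains no descendant of U1 and blocks every backdoor path.
No other singleton works — e.g. {U6} leaves P4 open — so {U9} is the unique smallest valid adjustment set.

{U9}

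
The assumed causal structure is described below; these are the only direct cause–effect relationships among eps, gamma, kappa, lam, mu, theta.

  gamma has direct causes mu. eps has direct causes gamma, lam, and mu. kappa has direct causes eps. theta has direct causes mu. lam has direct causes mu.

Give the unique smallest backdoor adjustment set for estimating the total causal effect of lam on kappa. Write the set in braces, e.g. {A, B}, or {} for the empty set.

Variables eligible for adjustment (non-descendants of lam, excluding lam and kappa): {gamma, mu, theta}.
Backdoor paths from lam to kappa:
  P1: lam <- mu -> gamma -> eps -> kappa
  P2: lam <- mu -> eps -> kappa
The empty set is not sufficient: P1 (lam <- mu -> gamma -> eps -> kappa) has no collider blocking it and no conditioned non-collider, so it is open.
Try {mu}:
  P1: blocked at fork node mu ∈ conditioning set.
  P2: blocked at fork node mu ∈ conditioning set.
{mu} contains no descendant of lam and blocks every backdoor path.
No other singleton works — e.g. {gamma} leaves P2 open — so {mu} is the unique smallest valid adjustment set.

{mu}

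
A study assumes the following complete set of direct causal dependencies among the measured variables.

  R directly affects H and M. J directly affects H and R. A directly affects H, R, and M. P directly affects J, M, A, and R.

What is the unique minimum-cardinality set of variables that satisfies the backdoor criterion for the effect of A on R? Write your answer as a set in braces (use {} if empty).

Variables eligible for adjustment (non-descendants of A, excluding A and R): {J, P}.
Backdoor paths from A to R:
  P1: A <- P -> J -> R
  P2: A <- P -> J -> H <- R
  P3: A <- P -> R
  P4: A <- P -> M <- R
The empty set is not sufficient: P1 (A <- P -> J -> R) has no collider blocking it and no conditioned non-collider, so it is open.
Try {P}:
  P1: blocked at fork node P ∈ conditioning set.
  P2: blocked at fork node P ∈ conditioning set.
  P3: blocked at fork node P ∈ conditioning set.
  P4: blocked at fork node P ∈ conditioning set.
{P} contains no descendant of A and blocks every backdoor path.
No other singleton works — e.g. {J} leaves P3 open — so {P} is the unique smallest valid adjustment set.

{P}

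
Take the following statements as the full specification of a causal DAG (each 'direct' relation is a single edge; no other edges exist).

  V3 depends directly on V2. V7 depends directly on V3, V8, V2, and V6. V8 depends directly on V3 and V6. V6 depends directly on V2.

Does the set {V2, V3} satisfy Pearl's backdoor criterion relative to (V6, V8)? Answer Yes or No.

Yes

Backdoor paths from V6 to V8 (paths whose first edge points into V6):
  P1: V6 <- V2 -> V3 -> V8
  P2: V6 <- V2 -> V3 -> V7 <- V8
  P3: V6 <- V2 -> V7 <- V3 -> V8
  P4: V6 <- V2 -> V7 <- V8
Condition 1 (no descendant of V6 in the set): holds — descendants of V6 are {V7, V8}; none are in {V2, V3}.
Condition 2 (every backdoor path blocked by {V2, V3}):
  P1: blocked at fork node V2 ∈ conditioning set.
  P2: blocked at fork node V2 ∈ conditioning set.
  P3: blocked at fork node V2 ∈ conditioning set.
  P4: blocked at fork node V2 ∈ conditioning set.
{V2, V3} satisfies the backdoor criterion.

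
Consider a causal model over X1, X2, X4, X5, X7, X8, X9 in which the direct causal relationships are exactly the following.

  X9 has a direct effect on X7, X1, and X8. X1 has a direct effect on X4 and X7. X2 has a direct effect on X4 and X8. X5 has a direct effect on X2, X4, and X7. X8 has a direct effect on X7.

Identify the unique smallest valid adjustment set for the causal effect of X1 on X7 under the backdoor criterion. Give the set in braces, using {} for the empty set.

{X9}

Variables eligible for adjustment (non-descendants of X1, excluding X1 and X7): {X2, X5, X8, X9}.
Backdoor paths from X1 to X7:
  P1: X1 <- X9 -> X8 <- X2 <- X5 -> X7
  P2: X1 <- X9 -> X8 <- X2 -> X4 <- X5 -> X7
  P3: X1 <- X9 -> X8 -> X7
  P4: X1 <- X9 -> X7
The empty set is not sufficient: P3 (X1 <- X9 -> X8 -> X7) has no collider blocking it and no conditioned non-collider, so it is open.
Try {X9}:
  P1: blocked at fork node X9 ∈ conditioning set.
  P2: blocked at fork node X9 ∈ conditioning set.
  P3: blocked at fork node X9 ∈ conditioning set.
  P4: blocked at fork node X9 ∈ conditioning set.
{X9} contains no descendant of X1 and blocks every backdoor path.
No other singleton works — e.g. {X5} leaves P3 open — so {X9} is the unique smallest valid adjustment set.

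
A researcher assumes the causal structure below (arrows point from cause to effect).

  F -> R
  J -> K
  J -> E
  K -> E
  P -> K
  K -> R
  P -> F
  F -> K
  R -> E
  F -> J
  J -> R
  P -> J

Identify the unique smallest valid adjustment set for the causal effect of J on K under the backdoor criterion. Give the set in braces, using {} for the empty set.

{F, P}

Variables eligible for adjustment (non-descendants of J, excluding J and K): {F, P}.
Backdoor paths from J to K:
  P1: J <- P -> F -> K
  P2: J <- P -> F -> R <- K
  P3: J <- P -> F -> R -> E <- K
  P4: J <- P -> K
  P5: J <- F <- P -> K
  P6: J <- F -> K
  P7: J <- F -> R <- K
  P8: J <- F -> R -> E <- K
The empty set is not sufficient: P1 (J <- P -> F -> K) has no collider blocking it and no conditioned non-collider, so it is open.
Try {F, P}:
  P1: blocked at fork node P ∈ conditioning set.
  P2: blocked at fork node P ∈ conditioning set.
  P3: blocked at fork node P ∈ conditioning set.
  P4: blocked at fork node P ∈ conditioning set.
  P5: blocked at chain node F ∈ conditioning set.
  P6: blocked at fork node F ∈ conditioning set.
  P7: blocked at fork node F ∈ conditioning set.
  P8: blocked at fork node F ∈ conditioning set.
{F, P} contains no descendant of J and blocks every backdoor path.
Every element of {F, P} is needed (dropping F leaves P6 open; dropping P leaves P4 open), so no proper subset is valid.
Among all size-2 subsets of the eligible variables, only {F, P} blocks every backdoor path, so it is the unique smallest valid adjustment set.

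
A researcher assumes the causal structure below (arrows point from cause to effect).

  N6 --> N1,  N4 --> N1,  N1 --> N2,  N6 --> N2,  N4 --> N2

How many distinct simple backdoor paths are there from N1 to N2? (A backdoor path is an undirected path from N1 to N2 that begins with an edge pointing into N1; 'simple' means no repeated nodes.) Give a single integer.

2

A backdoor path from N1 to N2 is any simple undirected path whose first edge points into N1 (i.e. leaves N1 via a parent).
Parents of N1: {N4, N6}.
Enumerating:
  P1: N1 <- N6 -> N2
  P2: N1 <- N4 -> N2
That exhausts the simple backdoor paths. Count: 2.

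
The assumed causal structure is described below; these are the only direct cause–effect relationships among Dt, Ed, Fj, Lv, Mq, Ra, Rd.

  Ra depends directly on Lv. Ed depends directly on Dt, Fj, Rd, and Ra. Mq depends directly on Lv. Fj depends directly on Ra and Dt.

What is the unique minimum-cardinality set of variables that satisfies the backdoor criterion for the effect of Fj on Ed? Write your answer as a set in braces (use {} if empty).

Variables eligible for adjustment (non-descendants of Fj, excluding Fj and Ed): {Dt, Lv, Mq, Ra, Rd}.
Backdoor paths from Fj to Ed:
  P1: Fj <- Ra -> Ed
  P2: Fj <- Dt -> Ed
The empty set is not sufficient: P1 (Fj <- Ra -> Ed) has no collider blocking it and no conditioned non-collider, so it is open.
Try {Dt, Ra}:
  P1: blocked at fork node Ra ∈ conditioning set.
  P2: blocked at fork node Dt ∈ conditioning set.
{Dt, Ra} contains no descendant of Fj and blocks every backdoor path.
Every element of {Dt, Ra} is needed (dropping Dt leaves P2 open; dropping Ra leaves P1 open), so no proper subset is valid.
Among all size-2 subsets of the eligible variables, only {Dt, Ra} blocks every backdoor path, so it is the unique smallest valid adjustment set.

{Dt, Ra}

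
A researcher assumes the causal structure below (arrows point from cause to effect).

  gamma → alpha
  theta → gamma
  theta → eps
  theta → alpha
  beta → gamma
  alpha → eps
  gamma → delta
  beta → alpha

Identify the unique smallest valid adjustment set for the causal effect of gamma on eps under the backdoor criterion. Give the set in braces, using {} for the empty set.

{beta, theta}

Variables eligible for adjustment (non-descendants of gamma, excluding gamma and eps): {beta, theta}.
Backdoor paths from gamma to eps:
  P1: gamma <- theta -> alpha -> eps
  P2: gamma <- theta -> eps
  P3: gamma <- beta -> alpha <- theta -> eps
  P4: gamma <- beta -> alpha -> eps
The empty set is not sufficient: P1 (gamma <- theta -> alpha -> eps) has no collider blocking it and no conditioned non-collider, so it is open.
Try {beta, theta}:
  P1: blocked at fork node theta ∈ conditioning set.
  P2: blocked at fork node theta ∈ conditioning set.
  P3: blocked at fork node beta ∈ conditioning set.
  P4: blocked at fork node beta ∈ conditioning set.
{beta, theta} contains no descendant of gamma and blocks every backdoor path.
Every element of {beta, theta} is needed (dropping beta leaves P4 open; dropping theta leaves P1 open), so no proper subset is valid.
Among all size-2 subsets of the eligible variables, only {beta, theta} blocks every backdoor path, so it is the unique smallest valid adjustment set.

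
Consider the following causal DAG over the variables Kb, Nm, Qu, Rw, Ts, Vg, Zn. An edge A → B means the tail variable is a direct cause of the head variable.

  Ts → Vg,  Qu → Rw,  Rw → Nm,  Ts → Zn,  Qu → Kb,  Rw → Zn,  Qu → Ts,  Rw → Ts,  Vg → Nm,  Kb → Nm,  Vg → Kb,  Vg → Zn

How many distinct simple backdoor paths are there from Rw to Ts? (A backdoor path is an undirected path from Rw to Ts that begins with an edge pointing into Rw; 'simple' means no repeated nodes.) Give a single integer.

A backdoor path from Rw to Ts is any simple undirected path whose first edge points into Rw (i.e. leaves Rw via a parent).
Parents of Rw: {Qu}.
Enumerating:
  P1: Rw <- Qu -> Ts
  P2: Rw <- Qu -> Kb <- Vg <- Ts
  P3: Rw <- Qu -> Kb <- Vg -> Zn <- Ts
  P4: Rw <- Qu -> Kb -> Nm <- Vg <- Ts
  P5: Rw <- Qu -> Kb -> Nm <- Vg -> Zn <- Ts
That exhausts the simple backdoor paths. Count: 5.

5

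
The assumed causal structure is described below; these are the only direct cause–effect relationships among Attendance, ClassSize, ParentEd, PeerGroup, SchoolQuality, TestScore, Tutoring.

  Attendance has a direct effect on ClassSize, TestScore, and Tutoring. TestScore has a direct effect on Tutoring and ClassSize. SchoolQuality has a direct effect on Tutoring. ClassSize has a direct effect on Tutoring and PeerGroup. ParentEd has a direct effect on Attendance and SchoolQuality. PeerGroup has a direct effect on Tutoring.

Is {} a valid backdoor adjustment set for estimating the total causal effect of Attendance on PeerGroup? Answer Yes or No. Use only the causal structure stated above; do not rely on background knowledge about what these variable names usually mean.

Backdoor paths from Attendance to PeerGroup (paths whose first edge points into Attendance):
  P1: Attendance <- ParentEd -> SchoolQuality -> Tutoring <- TestScore -> ClassSize -> PeerGroup
  P2: Attendance <- ParentEd -> SchoolQuality -> Tutoring <- ClassSize -> PeerGroup
  P3: Attendance <- ParentEd -> SchoolQuality -> Tutoring <- PeerGroup
Condition 1 (no descendant of Attendance in the set): holds — descendants of Attendance are {ClassSize, PeerGroup, TestScore, Tutoring}; none are in {}.
Condition 2 (every backdoor path blocked by {}):
  P1: blocked at collider Tutoring (neither it nor any descendant is in the conditioning set).
  P2: blocked at collider Tutoring (neither it nor any descendant is in the conditioning set).
  P3: blocked at collider Tutoring (neither it nor any descendant is in the conditioning set).
{} satisfies the backdoor criterion.

Yes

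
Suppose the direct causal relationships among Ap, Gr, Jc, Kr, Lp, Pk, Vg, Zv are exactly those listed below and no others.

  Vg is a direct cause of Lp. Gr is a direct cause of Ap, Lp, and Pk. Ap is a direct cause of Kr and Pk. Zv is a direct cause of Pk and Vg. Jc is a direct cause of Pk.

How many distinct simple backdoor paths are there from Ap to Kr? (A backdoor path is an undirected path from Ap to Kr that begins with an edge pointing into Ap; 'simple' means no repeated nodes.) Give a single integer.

0

A backdoor path from Ap to Kr is any simple undirected path whose first edge points into Ap (i.e. leaves Ap via a parent).
Parents of Ap: {Gr}.
No simple path from any parent of Ap reaches Kr without revisiting Ap, so there are no backdoor paths.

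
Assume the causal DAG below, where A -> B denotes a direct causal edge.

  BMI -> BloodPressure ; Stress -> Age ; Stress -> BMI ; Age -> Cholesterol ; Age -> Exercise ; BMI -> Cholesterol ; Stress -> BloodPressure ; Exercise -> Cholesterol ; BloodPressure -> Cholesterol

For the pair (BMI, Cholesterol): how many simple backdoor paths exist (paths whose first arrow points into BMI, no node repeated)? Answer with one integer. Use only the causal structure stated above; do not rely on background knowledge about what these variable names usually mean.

A backdoor path from BMI to Cholesterol is any simple undirected path whose first edge points into BMI (i.e. leaves BMI via a parent).
Parents of BMI: {Stress}.
Enumerating:
  P1: BMI <- Stress -> BloodPressure -> Cholesterol
  P2: BMI <- Stress -> Age -> Exercise -> Cholesterol
  P3: BMI <- Stress -> Age -> Cholesterol
That exhausts the simple backdoor paths. Count: 3.

3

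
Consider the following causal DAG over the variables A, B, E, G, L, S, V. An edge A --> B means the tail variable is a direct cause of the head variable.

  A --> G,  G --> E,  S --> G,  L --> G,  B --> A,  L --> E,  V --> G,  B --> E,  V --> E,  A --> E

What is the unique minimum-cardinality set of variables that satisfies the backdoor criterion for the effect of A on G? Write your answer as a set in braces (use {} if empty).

{}

Variables eligible for adjustment (non-descendants of A, excluding A and G): {B, L, S, V}.
Backdoor paths from A to G:
  P1: A <- B -> E <- V -> G
  P2: A <- B -> E <- L -> G
  P3: A <- B -> E <- G
Each backdoor path contains an unconditioned collider, so every path is already blocked with the empty conditioning set:
  P1: blocked at collider E (neither it nor any descendant is in the conditioning set).
  P2: blocked at collider E (neither it nor any descendant is in the conditioning set).
  P3: blocked at collider E (neither it nor any descendant is in the conditioning set).
The empty set is therefore the unique smallest valid set.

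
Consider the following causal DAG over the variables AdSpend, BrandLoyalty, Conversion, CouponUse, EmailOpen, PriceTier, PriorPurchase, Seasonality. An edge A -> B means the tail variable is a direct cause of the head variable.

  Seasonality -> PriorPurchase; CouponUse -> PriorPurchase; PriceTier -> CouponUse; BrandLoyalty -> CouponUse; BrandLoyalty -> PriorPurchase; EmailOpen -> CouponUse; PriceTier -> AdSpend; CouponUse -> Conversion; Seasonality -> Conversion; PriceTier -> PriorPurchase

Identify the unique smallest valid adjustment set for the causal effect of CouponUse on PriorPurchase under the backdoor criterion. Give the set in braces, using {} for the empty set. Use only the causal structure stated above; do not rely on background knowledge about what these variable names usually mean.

Variables eligible for adjustment (non-descendants of CouponUse, excluding CouponUse and PriorPurchase): {AdSpend, BrandLoyalty, EmailOpen, PriceTier, Seasonality}.
Backdoor paths from CouponUse to PriorPurchase:
  P1: CouponUse <- BrandLoyalty -> PriorPurchase
  P2: CouponUse <- PriceTier -> PriorPurchase
The empty set is not sufficient: P1 (CouponUse <- BrandLoyalty -> PriorPurchase) has no collider blocking it and no conditioned non-collider, so it is open.
Try {BrandLoyalty, PriceTier}:
  P1: blocked at fork node BrandLoyalty ∈ conditioning set.
  P2: blocked at fork node PriceTier ∈ conditioning set.
{BrandLoyalty, PriceTier} contains no descendant of CouponUse and blocks every backdoor path.
Every element of {BrandLoyalty, PriceTier} is needed (dropping BrandLoyalty leaves P1 open; dropping PriceTier leaves P2 open), so no proper subset is valid.
Among all size-2 subsets of the eligible variables, only {BrandLoyalty, PriceTier} blocks every backdoor path, so it is the unique smallest valid adjustment set.

{BrandLoyalty, PriceTier}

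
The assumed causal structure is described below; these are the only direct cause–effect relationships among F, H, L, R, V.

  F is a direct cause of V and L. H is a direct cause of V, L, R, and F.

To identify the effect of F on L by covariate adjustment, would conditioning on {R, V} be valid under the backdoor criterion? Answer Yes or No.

No

Backdoor paths from F to L (paths whose first edge points into F):
  P1: F <- H -> L
Condition 1 (no descendant of F in the set): FAILS — V is a descendant of F.
Condition 2 (every backdoor path blocked by {R, V}):
  P1: open — no interior node is in the conditioning set.
{R, V} does not satisfy the backdoor criterion.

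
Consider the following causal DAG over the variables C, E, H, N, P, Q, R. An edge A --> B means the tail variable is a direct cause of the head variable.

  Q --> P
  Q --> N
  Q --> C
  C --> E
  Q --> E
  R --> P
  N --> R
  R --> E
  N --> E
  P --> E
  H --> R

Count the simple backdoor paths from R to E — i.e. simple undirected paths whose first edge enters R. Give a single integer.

A backdoor path from R to E is any simple undirected path whose first edge points into R (i.e. leaves R via a parent).
Parents of R: {H, N}.
Enumerating:
  P1: R <- N <- Q -> P -> E
  P2: R <- N <- Q -> C -> E
  P3: R <- N <- Q -> E
  P4: R <- N -> E
That exhausts the simple backdoor paths. Count: 4.

4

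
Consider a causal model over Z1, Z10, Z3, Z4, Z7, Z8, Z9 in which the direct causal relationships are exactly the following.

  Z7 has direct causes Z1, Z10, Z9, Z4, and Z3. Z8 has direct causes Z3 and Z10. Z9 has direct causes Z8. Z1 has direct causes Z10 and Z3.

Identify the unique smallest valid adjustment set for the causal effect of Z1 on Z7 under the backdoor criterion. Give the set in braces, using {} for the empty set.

Variables eligible for adjustment (non-descendants of Z1, excluding Z1 and Z7): {Z10, Z3, Z4, Z8, Z9}.
Backdoor paths from Z1 to Z7:
  P1: Z1 <- Z3 -> Z8 <- Z10 -> Z7
  P2: Z1 <- Z3 -> Z8 -> Z9 -> Z7
  P3: Z1 <- Z3 -> Z7
  P4: Z1 <- Z10 -> Z8 <- Z3 -> Z7
  P5: Z1 <- Z10 -> Z8 -> Z9 -> Z7
  P6: Z1 <- Z10 -> Z7
The empty set is not sufficient: P2 (Z1 <- Z3 -> Z8 -> Z9 -> Z7) has no collider blocking it and no conditioned non-collider, so it is open.
Try {Z10, Z3}:
  P1: blocked at fork node Z3 ∈ conditioning set.
  P2: blocked at fork node Z3 ∈ conditioning set.
  P3: blocked at fork node Z3 ∈ conditioning set.
  P4: blocked at fork node Z10 ∈ conditioning set.
  P5: blocked at fork node Z10 ∈ conditioning set.
  P6: blocked at fork node Z10 ∈ conditioning set.
{Z10, Z3} contains no descendant of Z1 and blocks every backdoor path.
Every element of {Z10, Z3} is needed (dropping Z10 leaves P5 open; dropping Z3 leaves P2 open), so no proper subset is valid.
Among all size-2 subsets of the eligible variables, only {Z10, Z3} blocks every backdoor path, so it is the unique smallest valid adjustment set.

{Z10, Z3}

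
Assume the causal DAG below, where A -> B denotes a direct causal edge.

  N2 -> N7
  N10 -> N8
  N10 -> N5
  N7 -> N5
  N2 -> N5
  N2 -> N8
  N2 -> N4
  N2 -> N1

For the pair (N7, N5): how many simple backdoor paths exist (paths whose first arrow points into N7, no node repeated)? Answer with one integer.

2

A backdoor path from N7 to N5 is any simple undirected path whose first edge points into N7 (i.e. leaves N7 via a parent).
Parents of N7: {N2}.
Enumerating:
  P1: N7 <- N2 -> N8 <- N10 -> N5
  P2: N7 <- N2 -> N5
That exhausts the simple backdoor paths. Count: 2.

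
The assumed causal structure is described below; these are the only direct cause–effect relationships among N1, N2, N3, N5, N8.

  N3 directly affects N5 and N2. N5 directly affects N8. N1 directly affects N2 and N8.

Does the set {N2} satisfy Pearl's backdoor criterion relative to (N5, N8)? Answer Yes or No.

Backdoor paths from N5 to N8 (paths whose first edge points into N5):
  P1: N5 <- N3 -> N2 <- N1 -> N8
Condition 1 (no descendant of N5 in the set): holds — descendants of N5 are {N8}; none are in {N2}.
Condition 2 (every backdoor path blocked by {N2}):
  P1: open — collider(s) N2 are conditioned on (or have a conditioned descendant) and no non-collider on the path is in the set.
{N2} does not satisfy the backdoor criterion.

No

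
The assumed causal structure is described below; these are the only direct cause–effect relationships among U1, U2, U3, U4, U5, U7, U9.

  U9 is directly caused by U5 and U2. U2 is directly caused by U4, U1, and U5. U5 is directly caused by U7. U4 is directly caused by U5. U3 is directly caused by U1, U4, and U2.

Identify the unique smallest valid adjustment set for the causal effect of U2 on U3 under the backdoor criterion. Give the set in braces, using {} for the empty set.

{U1, U4}

Variables eligible for adjustment (non-descendants of U2, excluding U2 and U3): {U1, U4, U5, U7}.
Backdoor paths from U2 to U3:
  P1: U2 <- U1 -> U3
  P2: U2 <- U5 -> U4 -> U3
  P3: U2 <- U4 -> U3
The empty set is not sufficient: P1 (U2 <- U1 -> U3) has no collider blocking it and no conditioned non-collider, so it is open.
Try {U1, U4}:
  P1: blocked at fork node U1 ∈ conditioning set.
  P2: blocked at chain node U4 ∈ conditioning set.
  P3: blocked at fork node U4 ∈ conditioning set.
{U1, U4} contains no descendant of U2 and blocks every backdoor path.
Every element of {U1, U4} is needed (dropping U1 leaves P1 open; dropping U4 leaves P2 open), so no proper subset is valid.
Among all size-2 subsets of the eligible variables, only {U1, U4} blocks every backdoor path, so it is the unique smallest valid adjustment set.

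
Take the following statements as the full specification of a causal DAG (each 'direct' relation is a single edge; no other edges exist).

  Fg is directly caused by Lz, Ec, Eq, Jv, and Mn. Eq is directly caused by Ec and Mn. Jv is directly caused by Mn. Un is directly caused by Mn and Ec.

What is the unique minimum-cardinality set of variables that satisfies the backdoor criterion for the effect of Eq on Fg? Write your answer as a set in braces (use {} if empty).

Variables eligible for adjustment (non-descendants of Eq, excluding Eq and Fg): {Ec, Jv, Lz, Mn, Un}.
Backdoor paths from Eq to Fg:
  P1: Eq <- Mn -> Jv -> Fg
  P2: Eq <- Mn -> Un <- Ec -> Fg
  P3: Eq <- Mn -> Fg
  P4: Eq <- Ec -> Un <- Mn -> Jv -> Fg
  P5: Eq <- Ec -> Un <- Mn -> Fg
  P6: Eq <- Ec -> Fg
The empty set is not sufficient: P1 (Eq <- Mn -> Jv -> Fg) has no collider blocking it and no conditioned non-collider, so it is open.
Try {Ec, Mn}:
  P1: blocked at fork node Mn ∈ conditioning set.
  P2: blocked at fork node Mn ∈ conditioning set.
  P3: blocked at fork node Mn ∈ conditioning set.
  P4: blocked at fork node Ec ∈ conditioning set.
  P5: blocked at fork node Ec ∈ conditioning set.
  P6: blocked at fork node Ec ∈ conditioning set.
{Ec, Mn} contains no descendant of Eq and blocks every backdoor path.
Every element of {Ec, Mn} is needed (dropping Ec leaves P6 open; dropping Mn leaves P1 open), so no proper subset is valid.
Among all size-2 subsets of the eligible variables, only {Ec, Mn} blocks every backdoor path, so it is the unique smallest valid adjustment set.

{Ec, Mn}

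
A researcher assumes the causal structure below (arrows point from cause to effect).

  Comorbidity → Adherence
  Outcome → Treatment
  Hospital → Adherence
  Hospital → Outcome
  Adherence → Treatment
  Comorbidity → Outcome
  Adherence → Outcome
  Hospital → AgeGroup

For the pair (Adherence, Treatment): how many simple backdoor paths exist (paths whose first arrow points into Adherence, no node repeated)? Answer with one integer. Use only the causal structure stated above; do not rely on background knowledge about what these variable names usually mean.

2

A backdoor path from Adherence to Treatment is any simple undirected path whose first edge points into Adherence (i.e. leaves Adherence via a parent).
Parents of Adherence: {Comorbidity, Hospital}.
Enumerating:
  P1: Adherence <- Comorbidity -> Outcome -> Treatment
  P2: Adherence <- Hospital -> Outcome -> Treatment
That exhausts the simple backdoor paths. Count: 2.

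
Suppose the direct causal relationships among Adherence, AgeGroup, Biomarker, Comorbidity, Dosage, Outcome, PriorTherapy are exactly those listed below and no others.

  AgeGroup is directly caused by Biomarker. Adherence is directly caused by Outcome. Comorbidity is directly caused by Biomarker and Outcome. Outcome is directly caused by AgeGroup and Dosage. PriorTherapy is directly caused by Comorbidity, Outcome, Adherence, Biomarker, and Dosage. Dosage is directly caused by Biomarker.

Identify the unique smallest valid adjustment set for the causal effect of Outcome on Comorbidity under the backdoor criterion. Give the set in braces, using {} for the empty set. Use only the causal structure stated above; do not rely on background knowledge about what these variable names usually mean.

{Biomarker}

Variables eligible for adjustment (non-descendants of Outcome, excluding Outcome and Comorbidity): {AgeGroup, Biomarker, Dosage}.
Backdoor paths from Outcome to Comorbidity:
  P1: Outcome <- Dosage <- Biomarker -> Comorbidity
  P2: Outcome <- Dosage <- Biomarker -> PriorTherapy <- Comorbidity
  P3: Outcome <- Dosage -> PriorTherapy <- Biomarker -> Comorbidity
  P4: Outcome <- Dosage -> PriorTherapy <- Comorbidity
  P5: Outcome <- AgeGroup <- Biomarker -> Dosage -> PriorTherapy <- Comorbidity
  P6: Outcome <- AgeGroup <- Biomarker -> Comorbidity
  P7: Outcome <- AgeGroup <- Biomarker -> PriorTherapy <- Comorbidity
The empty set is not sufficient: P1 (Outcome <- Dosage <- Biomarker -> Comorbidity) has no collider blocking it and no conditioned non-collider, so it is open.
Try {Biomarker}:
  P1: blocked at fork node Biomarker ∈ conditioning set.
  P2: blocked at fork node Biomarker ∈ conditioning set.
  P3: blocked at collider PriorTherapy (neither it nor any descendant is in the conditioning set).
  P4: blocked at collider PriorTherapy (neither it nor any descendant is in the conditioning set).
  P5: blocked at fork node Biomarker ∈ conditioning set.
  P6: blocked at fork node Biomarker ∈ conditioning set.
  P7: blocked at fork node Biomarker ∈ conditioning set.
{Biomarker} contains no descendant of Outcome and blocks every backdoor path.
No other singleton works — e.g. {Dosage} leaves P6 open — so {Biomarker} is the unique smallest valid adjustment set.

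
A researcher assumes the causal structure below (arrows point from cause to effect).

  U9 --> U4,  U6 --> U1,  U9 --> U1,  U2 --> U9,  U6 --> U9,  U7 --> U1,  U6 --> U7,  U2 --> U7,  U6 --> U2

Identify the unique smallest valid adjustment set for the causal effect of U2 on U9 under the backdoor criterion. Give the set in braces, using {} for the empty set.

Variables eligible for adjustment (non-descendants of U2, excluding U2 and U9): {U6}.
Backdoor paths from U2 to U9:
  P1: U2 <- U6 -> U9
  P2: U2 <- U6 -> U7 -> U1 <- U9
  P3: U2 <- U6 -> U1 <- U9
The empty set is not sufficient: P1 (U2 <- U6 -> U9) has no collider blocking it and no conditioned non-collider, so it is open.
Try {U6}:
  P1: blocked at fork node U6 ∈ conditioning set.
  P2: blocked at fork node U6 ∈ conditioning set.
  P3: blocked at fork node U6 ∈ conditioning set.
{U6} contains no descendant of U2 and blocks every backdoor path.
{U6} is the unique smallest valid adjustment set.

{U6}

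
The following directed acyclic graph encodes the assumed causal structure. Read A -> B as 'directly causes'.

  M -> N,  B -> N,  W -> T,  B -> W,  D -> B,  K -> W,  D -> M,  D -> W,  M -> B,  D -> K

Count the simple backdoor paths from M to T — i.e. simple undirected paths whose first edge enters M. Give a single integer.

3

A backdoor path from M to T is any simple undirected path whose first edge points into M (i.e. leaves M via a parent).
Parents of M: {D}.
Enumerating:
  P1: M <- D -> B -> W -> T
  P2: M <- D -> K -> W -> T
  P3: M <- D -> W -> T
That exhausts the simple backdoor paths. Count: 3.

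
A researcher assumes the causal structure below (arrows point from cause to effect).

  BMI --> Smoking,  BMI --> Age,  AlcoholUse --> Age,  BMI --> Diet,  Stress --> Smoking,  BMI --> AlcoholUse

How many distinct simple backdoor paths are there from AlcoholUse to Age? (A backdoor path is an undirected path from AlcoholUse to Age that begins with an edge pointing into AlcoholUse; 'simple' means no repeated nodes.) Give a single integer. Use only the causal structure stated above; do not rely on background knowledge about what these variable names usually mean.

A backdoor path from AlcoholUse to Age is any simple undirected path whose first edge points into AlcoholUse (i.e. leaves AlcoholUse via a parent).
Parents of AlcoholUse: {BMI}.
Enumerating:
  P1: AlcoholUse <- BMI -> Age
That exhausts the simple backdoor paths. Count: 1.

1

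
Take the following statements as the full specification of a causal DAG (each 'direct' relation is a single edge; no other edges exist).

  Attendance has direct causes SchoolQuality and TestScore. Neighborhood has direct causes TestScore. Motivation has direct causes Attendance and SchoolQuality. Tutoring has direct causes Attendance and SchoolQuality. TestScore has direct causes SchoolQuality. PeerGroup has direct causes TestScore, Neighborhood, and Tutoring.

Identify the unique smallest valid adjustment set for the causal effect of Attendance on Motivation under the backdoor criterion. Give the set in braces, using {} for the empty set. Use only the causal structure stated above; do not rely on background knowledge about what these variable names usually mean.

Variables eligible for adjustment (non-descendants of Attendance, excluding Attendance and Motivation): {Neighborhood, SchoolQuality, TestScore}.
Backdoor paths from Attendance to Motivation:
  P1: Attendance <- SchoolQuality -> Motivation
  P2: Attendance <- TestScore <- SchoolQuality -> Motivation
  P3: Attendance <- TestScore -> Neighborhood -> PeerGroup <- Tutoring <- SchoolQuality -> Motivation
  P4: Attendance <- TestScore -> PeerGroup <- Tutoring <- SchoolQuality -> Motivation
The empty set is not sufficient: P1 (Attendance <- SchoolQuality -> Motivation) has no collider blocking it and no conditioned non-collider, so it is open.
Try {SchoolQuality}:
  P1: blocked at fork node SchoolQuality ∈ conditioning set.
  P2: blocked at fork node SchoolQuality ∈ conditioning set.
  P3: blocked at collider PeerGroup (neither it nor any descendant is in the conditioning set).
  P4: blocked at collider PeerGroup (neither it nor any descendant is in the conditioning set).
{SchoolQuality} contains no descendant of Attendance and blocks every backdoor path.
No other singleton works — e.g. {TestScore} leaves P1 open — so {SchoolQuality} is the unique smallest valid adjustment set.

{SchoolQuality}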